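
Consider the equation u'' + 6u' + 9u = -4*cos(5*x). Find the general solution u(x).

u = -30*sin(5*x)/289 + 16*cos(5*x)/289 + C1*exp(-3*x) + C2*x*exp(-3*x)

Characteristic equation r² + 6r + 9 = 0 has discriminant (6)² - 4·(9) = 0, so r = -3 is a repeated root.
Hence u_h = (C1 + C2*x)*exp(-3*x).
Try u_p = A*cos(5*x) + B*sin(5*x). Substituting and equating the coefficients of cos(5x) and sin(5x) gives A = 16/289, B = -30/289, so u_p = -30*sin(5*x)/289 + 16*cos(5*x)/289.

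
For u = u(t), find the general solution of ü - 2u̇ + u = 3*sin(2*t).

u = -9*sin(2*t)/25 + 12*cos(2*t)/25 + C1*exp(t) + C2*t*exp(t)

Characteristic equation r² - 2r + 1 = 0 has discriminant (-2)² - 4·(1) = 0, so r = 1 is a repeated root.
Hence u_h = (C1 + C2*t)*exp(t).
Try u_p = A*cos(2*t) + B*sin(2*t). Substituting and equating the coefficients of cos(2t) and sin(2t) gives A = 12/25, B = -9/25, so u_p = -9*sin(2*t)/25 + 12*cos(2*t)/25.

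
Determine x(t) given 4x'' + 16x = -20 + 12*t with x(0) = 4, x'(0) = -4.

x = -5/4 - 19*sin(2*t)/8 + 3*t/4 + 21*cos(2*t)/4

Divide through by 4: x'' + 4x = -5 + 3*t.
Characteristic equation r² + 4 = 0 has discriminant (0)² - 4·(4) = -16 < 0, so r = ± 2i.
Hence x_h = C1*cos(2*t) + C2*sin(2*t).
For the particular solution try x_p = A0 + A1*t. Substituting and matching coefficients of each power of t gives A0 = -5/4, A1 = 3/4, so x_p = -5/4 + 3*t/4.
General solution: x = -5/4 + 3*t/4 + C1*cos(2*t) + C2*sin(2*t).
Apply the initial conditions: x(0) = -5/4 + C1 = 4 and x'(0) = 3/4 + 2*C2 = -4. Solving gives C1 = 21/4, C2 = -19/8.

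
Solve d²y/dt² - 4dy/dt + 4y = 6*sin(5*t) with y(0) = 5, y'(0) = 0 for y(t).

Characteristic equation r² - 4r + 4 = 0 has discriminant (-4)² - 4·(4) = 0, so r = 2 is a repeated root.
Hence y_h = (C1 + C2*t)*exp(2*t).
Try y_p = A*cos(5*t) + B*sin(5*t). Substituting and equating the coefficients of cos(5t) and sin(5t) gives A = 120/841, B = -126/841, so y_p = -126*sin(5*t)/841 + 120*cos(5*t)/841.
General solution: y = -126*sin(5*t)/841 + 120*cos(5*t)/841 + C1*exp(2*t) + C2*t*exp(2*t).
Apply the initial conditions: y(0) = 120/841 + C1 = 5 and y'(0) = -630/841 + C2 + 2*C1 = 0. Solving gives C1 = 4085/841, C2 = -260/29.

y = -126*sin(5*t)/841 + 120*cos(5*t)/841 + 4085*exp(2*t)/841 - 260*t*exp(2*t)/29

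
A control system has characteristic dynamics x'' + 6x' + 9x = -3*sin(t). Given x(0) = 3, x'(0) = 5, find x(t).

Characteristic equation r² + 6r + 9 = 0 has discriminant (6)² - 4·(9) = 0, so r = -3 is a repeated root.
Hence x_h = (C1 + C2*t)*exp(-3*t).
Try x_p = A*cos(t) + B*sin(t). Substituting and equating the coefficients of cos(t) and sin(t) gives A = 9/50, B = -6/25, so x_p = -6*sin(t)/25 + 9*cos(t)/50.
General solution: x = -6*sin(t)/25 + 9*cos(t)/50 + C1*exp(-3*t) + C2*t*exp(-3*t).
Apply the initial conditions: x(0) = 9/50 + C1 = 3 and x'(0) = -6/25 + C2 - 3*C1 = 5. Solving gives C1 = 141/50, C2 = 137/10.

x = -6*sin(t)/25 + 9*cos(t)/50 + 141*exp(-3*t)/50 + 137*t*exp(-3*t)/10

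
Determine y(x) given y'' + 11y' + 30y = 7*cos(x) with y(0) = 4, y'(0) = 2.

Characteristic equation r² + 11r + 30 = 0 factors as (r + 6)(r + 5) = 0, so r = -6, -5.
Hence y_h = C1*exp(-6*x) + C2*exp(-5*x).
Try y_p = A*cos(x) + B*sin(x). Substituting and equating the coefficients of cos(x) and sin(x) gives A = 203/962, B = 77/962, so y_p = 77*sin(x)/962 + 203*cos(x)/962.
General solution: y = 77*sin(x)/962 + 203*cos(x)/962 + C1*exp(-6*x) + C2*exp(-5*x).
Apply the initial conditions: y(0) = 203/962 + C1 + C2 = 4 and y'(0) = 77/962 - 6*C1 - 5*C2 = 2. Solving gives C1 = -772/37, C2 = 641/26.

y = -772*exp(-6*x)/37 + 77*sin(x)/962 + 203*cos(x)/962 + 641*exp(-5*x)/26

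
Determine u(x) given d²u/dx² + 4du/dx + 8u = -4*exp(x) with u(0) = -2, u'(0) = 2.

u = -4*exp(x)/13 - 22*cos(2*x)*exp(-2*x)/13 - 7*exp(-2*x)*sin(2*x)/13

Characteristic equation r² + 4r + 8 = 0 has discriminant (4)² - 4·(8) = -16 < 0, so r = -2 ± 2i.
Hence u_h = C1*cos(2*x)*exp(-2*x) + C2*exp(-2*x)*sin(2*x).
Try u_p = A*exp(x). Substituting into the equation and dividing by exp(x) gives A = -4/13, so u_p = -4*exp(x)/13.
General solution: u = -4*exp(x)/13 + C1*cos(2*x)*exp(-2*x) + C2*exp(-2*x)*sin(2*x).
Apply the initial conditions: u(0) = -4/13 + C1 = -2 and u'(0) = -4/13 - 2*C1 + 2*C2 = 2. Solving gives C1 = -22/13, C2 = -7/13.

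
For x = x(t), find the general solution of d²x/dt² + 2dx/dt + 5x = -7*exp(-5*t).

Characteristic equation r² + 2r + 5 = 0 has discriminant (2)² - 4·(5) = -16 < 0, so r = -1 ± 2i.
Hence x_h = C1*cos(2*t)*exp(-t) + C2*exp(-t)*sin(2*t).
Try x_p = A*exp(-5*t). Substituting into the equation and dividing by exp(-5*t) gives A = -7/20, so x_p = -7*exp(-5*t)/20.

x = -7*exp(-5*t)/20 + C1*cos(2*t)*exp(-t) + C2*exp(-t)*sin(2*t)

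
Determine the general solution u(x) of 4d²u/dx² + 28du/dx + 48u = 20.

u = 5/12 + C1*exp(-4*x) + C2*exp(-3*x)

Divide through by 4: u'' + 7u' + 12u = 5.
Characteristic equation r² + 7r + 12 = 0 factors as (r + 4)(r + 3) = 0, so r = -4, -3.
Hence u_h = C1*exp(-4*x) + C2*exp(-3*x).
For the particular solution try u_p = A0. Substituting and matching coefficients of each power of x gives A0 = 5/12, so u_p = 5/12.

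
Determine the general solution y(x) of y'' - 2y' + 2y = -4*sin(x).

y = -8*cos(x)/5 - 4*sin(x)/5 + C1*cos(x)*exp(x) + C2*exp(x)*sin(x)

Characteristic equation r² - 2r + 2 = 0 has discriminant (-2)² - 4·(2) = -4 < 0, so r = 1 ± i.
Hence y_h = C1*cos(x)*exp(x) + C2*exp(x)*sin(x).
Try y_p = A*cos(x) + B*sin(x). Substituting and equating the coefficients of cos(x) and sin(x) gives A = -8/5, B = -4/5, so y_p = -8*cos(x)/5 - 4*sin(x)/5.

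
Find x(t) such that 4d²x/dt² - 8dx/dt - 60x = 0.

x = C1*exp(-3*t) + C2*exp(5*t)

Divide through by 4: x'' - 2x' - 15x = 0.
Characteristic equation r² - 2r - 15 = 0 factors as (r + 3)(r - 5) = 0, so r = -3, 5.
Hence x_h = C1*exp(-3*t) + C2*exp(5*t).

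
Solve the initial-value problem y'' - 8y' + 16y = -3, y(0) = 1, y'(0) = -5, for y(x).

Characteristic equation r² - 8r + 16 = 0 has discriminant (-8)² - 4·(16) = 0, so r = 4 is a repeated root.
Hence y_h = (C1 + C2*x)*exp(4*x).
For the particular solution try y_p = A0. Substituting and matching coefficients of each power of x gives A0 = -3/16, so y_p = -3/16.
General solution: y = -3/16 + C1*exp(4*x) + C2*x*exp(4*x).
Apply the initial conditions: y(0) = -3/16 + C1 = 1 and y'(0) = C2 + 4*C1 = -5. Solving gives C1 = 19/16, C2 = -39/4.

y = -3/16 + 19*exp(4*x)/16 - 39*x*exp(4*x)/4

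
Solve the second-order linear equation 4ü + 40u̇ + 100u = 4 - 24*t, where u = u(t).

Divide through by 4: u'' + 10u' + 25u = 1 - 6*t.
Characteristic equation r² + 10r + 25 = 0 has discriminant (10)² - 4·(25) = 0, so r = -5 is a repeated root.
Hence u_h = (C1 + C2*t)*exp(-5*t).
For the particular solution try u_p = A0 + A1*t. Substituting and matching coefficients of each power of t gives A0 = 17/125, A1 = -6/25, so u_p = 17/125 - 6*t/25.

u = 17/125 - 6*t/25 + C1*exp(-5*t) + C2*t*exp(-5*t)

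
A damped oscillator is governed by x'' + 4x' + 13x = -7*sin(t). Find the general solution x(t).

x = -21*sin(t)/40 + 7*cos(t)/40 + C1*cos(3*t)*exp(-2*t) + C2*exp(-2*t)*sin(3*t)

Characteristic equation r² + 4r + 13 = 0 has discriminant (4)² - 4·(13) = -36 < 0, so r = -2 ± 3i.
Hence x_h = C1*cos(3*t)*exp(-2*t) + C2*exp(-2*t)*sin(3*t).
Try x_p = A*cos(t) + B*sin(t). Substituting and equating the coefficients of cos(t) and sin(t) gives A = 7/40, B = -21/40, so x_p = -21*sin(t)/40 + 7*cos(t)/40.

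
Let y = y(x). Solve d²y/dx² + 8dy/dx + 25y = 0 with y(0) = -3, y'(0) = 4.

y = -3*cos(3*x)*exp(-4*x) - 8*exp(-4*x)*sin(3*x)/3

Characteristic equation r² + 8r + 25 = 0 has discriminant (8)² - 4·(25) = -36 < 0, so r = -4 ± 3i.
Hence y_h = C1*cos(3*x)*exp(-4*x) + C2*exp(-4*x)*sin(3*x).
Apply the initial conditions: y(0) = C1 = -3 and y'(0) = -4*C1 + 3*C2 = 4. Solving gives C1 = -3, C2 = -8/3.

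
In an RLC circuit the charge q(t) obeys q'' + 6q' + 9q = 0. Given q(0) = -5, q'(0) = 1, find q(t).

Characteristic equation r² + 6r + 9 = 0 has discriminant (6)² - 4·(9) = 0, so r = -3 is a repeated root.
Hence q_h = (C1 + C2*t)*exp(-3*t).
Apply the initial conditions: q(0) = C1 = -5 and q'(0) = C2 - 3*C1 = 1. Solving gives C1 = -5, C2 = -14.

q = -5*exp(-3*t) - 14*t*exp(-3*t)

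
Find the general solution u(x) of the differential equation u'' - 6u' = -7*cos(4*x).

u = C2 + 7*cos(4*x)/52 + 21*sin(4*x)/104 + C1*exp(6*x)

Characteristic equation r² - 6r = 0 factors as (r - 6)r = 0, so r = 6, 0.
Hence u_h = C1*exp(6*x) + C2.
Try u_p = A*cos(4*x) + B*sin(4*x). Substituting and equating the coefficients of cos(4x) and sin(4x) gives A = 7/52, B = 21/104, so u_p = 7*cos(4*x)/52 + 21*sin(4*x)/104.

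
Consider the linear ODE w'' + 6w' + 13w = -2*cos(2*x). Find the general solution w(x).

w = -8*sin(2*x)/75 - 2*cos(2*x)/25 + C1*cos(2*x)*exp(-3*x) + C2*exp(-3*x)*sin(2*x)

Characteristic equation r² + 6r + 13 = 0 has discriminant (6)² - 4·(13) = -16 < 0, so r = -3 ± 2i.
Hence w_h = C1*cos(2*x)*exp(-3*x) + C2*exp(-3*x)*sin(2*x).
Try w_p = A*cos(2*x) + B*sin(2*x). Substituting and equating the coefficients of cos(2x) and sin(2x) gives A = -2/25, B = -8/75, so w_p = -8*sin(2*x)/75 - 2*cos(2*x)/25.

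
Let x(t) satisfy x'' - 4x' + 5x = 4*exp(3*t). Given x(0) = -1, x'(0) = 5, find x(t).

Characteristic equation r² - 4r + 5 = 0 has discriminant (-4)² - 4·(5) = -4 < 0, so r = 2 ± i.
Hence x_h = C1*cos(t)*exp(2*t) + C2*exp(2*t)*sin(t).
Try x_p = A*exp(3*t). Substituting into the equation and dividing by exp(3*t) gives A = 2, so x_p = 2*exp(3*t).
General solution: x = 2*exp(3*t) + C1*cos(t)*exp(2*t) + C2*exp(2*t)*sin(t).
Apply the initial conditions: x(0) = 2 + C1 = -1 and x'(0) = 6 + C2 + 2*C1 = 5. Solving gives C1 = -3, C2 = 5.

x = 2*exp(3*t) - 3*cos(t)*exp(2*t) + 5*exp(2*t)*sin(t)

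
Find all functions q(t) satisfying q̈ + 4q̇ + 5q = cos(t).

q = cos(t)/8 + sin(t)/8 + C1*cos(t)*exp(-2*t) + C2*exp(-2*t)*sin(t)

Characteristic equation r² + 4r + 5 = 0 has discriminant (4)² - 4·(5) = -4 < 0, so r = -2 ± i.
Hence q_h = C1*cos(t)*exp(-2*t) + C2*exp(-2*t)*sin(t).
Try q_p = A*cos(t) + B*sin(t). Substituting and equating the coefficients of cos(t) and sin(t) gives A = 1/8, B = 1/8, so q_p = cos(t)/8 + sin(t)/8.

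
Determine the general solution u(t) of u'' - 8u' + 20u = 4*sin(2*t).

Characteristic equation r² - 8r + 20 = 0 has discriminant (-8)² - 4·(20) = -16 < 0, so r = 4 ± 2i.
Hence u_h = C1*cos(2*t)*exp(4*t) + C2*exp(4*t)*sin(2*t).
Try u_p = A*cos(2*t) + B*sin(2*t). Substituting and equating the coefficients of cos(2t) and sin(2t) gives A = 1/8, B = 1/8, so u_p = cos(2*t)/8 + sin(2*t)/8.

u = cos(2*t)/8 + sin(2*t)/8 + C1*cos(2*t)*exp(4*t) + C2*exp(4*t)*sin(2*t)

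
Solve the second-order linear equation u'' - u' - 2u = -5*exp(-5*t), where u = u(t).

u = -5*exp(-5*t)/28 + C1*exp(-t) + C2*exp(2*t)

Characteristic equation r² - r - 2 = 0 factors as (r + 1)(r - 2) = 0, so r = -1, 2.
Hence u_h = C1*exp(-t) + C2*exp(2*t).
Try u_p = A*exp(-5*t). Substituting into the equation and dividing by exp(-5*t) gives A = -5/28, so u_p = -5*exp(-5*t)/28.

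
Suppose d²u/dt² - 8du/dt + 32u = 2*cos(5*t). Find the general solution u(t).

u = -80*sin(5*t)/1649 + 14*cos(5*t)/1649 + C1*cos(4*t)*exp(4*t) + C2*exp(4*t)*sin(4*t)

Characteristic equation r² - 8r + 32 = 0 has discriminant (-8)² - 4·(32) = -64 < 0, so r = 4 ± 4i.
Hence u_h = C1*cos(4*t)*exp(4*t) + C2*exp(4*t)*sin(4*t).
Try u_p = A*cos(5*t) + B*sin(5*t). Substituting and equating the coefficients of cos(5t) and sin(5t) gives A = 14/1649, B = -80/1649, so u_p = -80*sin(5*t)/1649 + 14*cos(5*t)/1649.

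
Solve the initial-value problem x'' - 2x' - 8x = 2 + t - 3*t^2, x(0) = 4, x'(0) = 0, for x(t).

Characteristic equation r² - 2r - 8 = 0 factors as (r + 2)(r - 4) = 0, so r = -2, 4.
Hence x_h = C1*exp(-2*t) + C2*exp(4*t).
For the particular solution try x_p = A0 + A1*t + A2*t^2. Substituting and matching coefficients of each power of t gives A0 = -5/64, A1 = -5/16, A2 = 3/8, so x_p = -5/64 - 5*t/16 + 3*t^2/8.
General solution: x = -5/64 - 5*t/16 + 3*t^2/8 + C1*exp(-2*t) + C2*exp(4*t).
Apply the initial conditions: x(0) = -5/64 + C1 + C2 = 4 and x'(0) = -5/16 - 2*C1 + 4*C2 = 0. Solving gives C1 = 8/3, C2 = 271/192.

x = -5/64 - 5*t/16 + 3*t**2/8 + 8*exp(-2*t)/3 + 271*exp(4*t)/192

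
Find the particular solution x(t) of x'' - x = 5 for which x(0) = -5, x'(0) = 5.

Characteristic equation r² - 1 = 0 factors as (r - 1)(r + 1) = 0, so r = 1, -1.
Hence x_h = C1*exp(t) + C2*exp(-t).
For the particular solution try x_p = A0. Substituting and matching coefficients of each power of t gives A0 = -5, so x_p = -5.
General solution: x = -5 + C1*exp(t) + C2*exp(-t).
Apply the initial conditions: x(0) = -5 + C1 + C2 = -5 and x'(0) = C1 - C2 = 5. Solving gives C1 = 5/2, C2 = -5/2.

x = -5 - 5*exp(-t)/2 + 5*exp(t)/2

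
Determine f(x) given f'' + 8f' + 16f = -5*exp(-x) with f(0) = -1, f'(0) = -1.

Characteristic equation r² + 8r + 16 = 0 has discriminant (8)² - 4·(16) = 0, so r = -4 is a repeated root.
Hence f_h = (C1 + C2*x)*exp(-4*x).
Try f_p = A*exp(-x). Substituting into the equation and dividing by exp(-x) gives A = -5/9, so f_p = -5*exp(-x)/9.
General solution: f = -5*exp(-x)/9 + C1*exp(-4*x) + C2*x*exp(-4*x).
Apply the initial conditions: f(0) = -5/9 + C1 = -1 and f'(0) = 5/9 + C2 - 4*C1 = -1. Solving gives C1 = -4/9, C2 = -10/3.

f = -5*exp(-x)/9 - 4*exp(-4*x)/9 - 10*x*exp(-4*x)/3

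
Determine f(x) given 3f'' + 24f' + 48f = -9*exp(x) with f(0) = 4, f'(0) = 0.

f = -3*exp(x)/25 + 103*exp(-4*x)/25 + 83*x*exp(-4*x)/5

Divide through by 3: f'' + 8f' + 16f = -3*exp(x).
Characteristic equation r² + 8r + 16 = 0 has discriminant (8)² - 4·(16) = 0, so r = -4 is a repeated root.
Hence f_h = (C1 + C2*x)*exp(-4*x).
Try f_p = A*exp(x). Substituting into the equation and dividing by exp(x) gives A = -3/25, so f_p = -3*exp(x)/25.
General solution: f = -3*exp(x)/25 + C1*exp(-4*x) + C2*x*exp(-4*x).
Apply the initial conditions: f(0) = -3/25 + C1 = 4 and f'(0) = -3/25 + C2 - 4*C1 = 0. Solving gives C1 = 103/25, C2 = 83/5.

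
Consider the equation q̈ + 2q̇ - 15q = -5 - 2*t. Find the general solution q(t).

Characteristic equation r² + 2r - 15 = 0 factors as (r + 5)(r - 3) = 0, so r = -5, 3.
Hence q_h = C1*exp(-5*t) + C2*exp(3*t).
For the particular solution try q_p = A0 + A1*t. Substituting and matching coefficients of each power of t gives A0 = 79/225, A1 = 2/15, so q_p = 79/225 + 2*t/15.

q = 79/225 + 2*t/15 + C1*exp(-5*t) + C2*exp(3*t)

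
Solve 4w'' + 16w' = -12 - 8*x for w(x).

w = C2 - 5*x/8 - x**2/4 + C1*exp(-4*x)

Divide through by 4: w'' + 4w' = -3 - 2*x.
Characteristic equation r² + 4r = 0 factors as (r + 4)r = 0, so r = -4, 0.
Hence w_h = C1*exp(-4*x) + C2.
Since 0 is a characteristic root (multiplicity 1), multiply the polynomial trial by x: try w_p = x*(A0 + A1*x). Substituting and matching coefficients of each power of x gives A0 = -5/8, A1 = -1/4, so w_p = -5*x/8 - x^2/4.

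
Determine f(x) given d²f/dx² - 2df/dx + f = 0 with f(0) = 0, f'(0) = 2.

Characteristic equation r² - 2r + 1 = 0 has discriminant (-2)² - 4·(1) = 0, so r = 1 is a repeated root.
Hence f_h = (C1 + C2*x)*exp(x).
Apply the initial conditions: f(0) = C1 = 0 and f'(0) = C1 + C2 = 2. Solving gives C1 = 0, C2 = 2.

f = 2*x*exp(x)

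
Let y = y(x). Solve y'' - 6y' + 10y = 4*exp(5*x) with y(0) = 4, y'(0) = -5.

Characteristic equation r² - 6r + 10 = 0 has discriminant (-6)² - 4·(10) = -4 < 0, so r = 3 ± i.
Hence y_h = C1*cos(x)*exp(3*x) + C2*exp(3*x)*sin(x).
Try y_p = A*exp(5*x). Substituting into the equation and dividing by exp(5*x) gives A = 4/5, so y_p = 4*exp(5*x)/5.
General solution: y = 4*exp(5*x)/5 + C1*cos(x)*exp(3*x) + C2*exp(3*x)*sin(x).
Apply the initial conditions: y(0) = 4/5 + C1 = 4 and y'(0) = 4 + C2 + 3*C1 = -5. Solving gives C1 = 16/5, C2 = -93/5.

y = 4*exp(5*x)/5 - 93*exp(3*x)*sin(x)/5 + 16*cos(x)*exp(3*x)/5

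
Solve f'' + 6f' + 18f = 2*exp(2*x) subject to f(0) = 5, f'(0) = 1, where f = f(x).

f = exp(2*x)/17 + 84*cos(3*x)*exp(-3*x)/17 + 89*exp(-3*x)*sin(3*x)/17

Characteristic equation r² + 6r + 18 = 0 has discriminant (6)² - 4·(18) = -36 < 0, so r = -3 ± 3i.
Hence f_h = C1*cos(3*x)*exp(-3*x) + C2*exp(-3*x)*sin(3*x).
Try f_p = A*exp(2*x). Substituting into the equation and dividing by exp(2*x) gives A = 1/17, so f_p = exp(2*x)/17.
General solution: f = exp(2*x)/17 + C1*cos(3*x)*exp(-3*x) + C2*exp(-3*x)*sin(3*x).
Apply the initial conditions: f(0) = 1/17 + C1 = 5 and f'(0) = 2/17 - 3*C1 + 3*C2 = 1. Solving gives C1 = 84/17, C2 = 89/17.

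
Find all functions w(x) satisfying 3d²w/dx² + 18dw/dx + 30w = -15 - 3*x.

Divide through by 3: w'' + 6w' + 10w = -5 - x.
Characteristic equation r² + 6r + 10 = 0 has discriminant (6)² - 4·(10) = -4 < 0, so r = -3 ± i.
Hence w_h = C1*cos(x)*exp(-3*x) + C2*exp(-3*x)*sin(x).
For the particular solution try w_p = A0 + A1*x. Substituting and matching coefficients of each power of x gives A0 = -11/25, A1 = -1/10, so w_p = -11/25 - x/10.

w = -11/25 - x/10 + C1*cos(x)*exp(-3*x) + C2*exp(-3*x)*sin(x)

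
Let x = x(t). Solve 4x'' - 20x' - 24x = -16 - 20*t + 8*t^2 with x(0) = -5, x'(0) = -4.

Divide through by 4: x'' - 5x' - 6x = -4 - 5*t + 2*t^2.
Characteristic equation r² - 5r - 6 = 0 factors as (r + 1)(r - 6) = 0, so r = -1, 6.
Hence x_h = C1*exp(-t) + C2*exp(6*t).
For the particular solution try x_p = A0 + A1*t + A2*t^2. Substituting and matching coefficients of each power of t gives A0 = -65/108, A1 = 25/18, A2 = -1/3, so x_p = -65/108 - t^2/3 + 25*t/18.
General solution: x = -65/108 - t^2/3 + 25*t/18 + C1*exp(-t) + C2*exp(6*t).
Apply the initial conditions: x(0) = -65/108 + C1 + C2 = -5 and x'(0) = 25/18 - C1 + 6*C2 = -4. Solving gives C1 = -3, C2 = -151/108.

x = -65/108 - 3*exp(-t) - 151*exp(6*t)/108 - t**2/3 + 25*t/18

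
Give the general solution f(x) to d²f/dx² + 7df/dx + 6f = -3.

f = -1/2 + C1*exp(-6*x) + C2*exp(-x)

Characteristic equation r² + 7r + 6 = 0 factors as (r + 6)(r + 1) = 0, so r = -6, -1.
Hence f_h = C1*exp(-6*x) + C2*exp(-x).
For the particular solution try f_p = A0. Substituting and matching coefficients of each power of x gives A0 = -1/2, so f_p = -1/2.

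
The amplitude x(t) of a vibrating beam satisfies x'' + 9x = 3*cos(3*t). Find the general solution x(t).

Characteristic equation r² + 9 = 0 has discriminant (0)² - 4·(9) = -36 < 0, so r = ± 3i.
Hence x_h = C1*cos(3*t) + C2*sin(3*t).
Since ±3i are characteristic roots, multiply the trial by t. Try x_p = t*(A*cos(3*t) + B*sin(3*t)). Substituting and equating the coefficients of cos(3t) and sin(3t) gives A = 0, B = 1/2, so x_p = t*sin(3*t)/2.

x = C1*cos(3*t) + C2*sin(3*t) + t*sin(3*t)/2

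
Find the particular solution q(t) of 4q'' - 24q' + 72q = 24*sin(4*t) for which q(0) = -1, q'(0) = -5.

q = 3*sin(4*t)/145 + 36*cos(4*t)/145 - 194*exp(3*t)*sin(3*t)/435 - 181*cos(3*t)*exp(3*t)/145

Divide through by 4: q'' - 6q' + 18q = 6*sin(4*t).
Characteristic equation r² - 6r + 18 = 0 has discriminant (-6)² - 4·(18) = -36 < 0, so r = 3 ± 3i.
Hence q_h = C1*cos(3*t)*exp(3*t) + C2*exp(3*t)*sin(3*t).
Try q_p = A*cos(4*t) + B*sin(4*t). Substituting and equating the coefficients of cos(4t) and sin(4t) gives A = 36/145, B = 3/145, so q_p = 3*sin(4*t)/145 + 36*cos(4*t)/145.
General solution: q = 3*sin(4*t)/145 + 36*cos(4*t)/145 + C1*cos(3*t)*exp(3*t) + C2*exp(3*t)*sin(3*t).
Apply the initial conditions: q(0) = 36/145 + C1 = -1 and q'(0) = 12/145 + 3*C1 + 3*C2 = -5. Solving gives C1 = -181/145, C2 = -194/435.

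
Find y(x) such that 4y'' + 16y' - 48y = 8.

Divide through by 4: y'' + 4y' - 12y = 2.
Characteristic equation r² + 4r - 12 = 0 factors as (r + 6)(r - 2) = 0, so r = -6, 2.
Hence y_h = C1*exp(-6*x) + C2*exp(2*x).
For the particular solution try y_p = A0. Substituting and matching coefficients of each power of x gives A0 = -1/6, so y_p = -1/6.

y = -1/6 + C1*exp(-6*x) + C2*exp(2*x)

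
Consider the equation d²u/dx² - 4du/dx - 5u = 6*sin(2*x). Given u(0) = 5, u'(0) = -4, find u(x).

u = -54*sin(2*x)/145 + 41*exp(5*x)/174 + 48*cos(2*x)/145 + 133*exp(-x)/30

Characteristic equation r² - 4r - 5 = 0 factors as (r - 5)(r + 1) = 0, so r = 5, -1.
Hence u_h = C1*exp(5*x) + C2*exp(-x).
Try u_p = A*cos(2*x) + B*sin(2*x). Substituting and equating the coefficients of cos(2x) and sin(2x) gives A = 48/145, B = -54/145, so u_p = -54*sin(2*x)/145 + 48*cos(2*x)/145.
General solution: u = -54*sin(2*x)/145 + 48*cos(2*x)/145 + C1*exp(5*x) + C2*exp(-x).
Apply the initial conditions: u(0) = 48/145 + C1 + C2 = 5 and u'(0) = -108/145 - C2 + 5*C1 = -4. Solving gives C1 = 41/174, C2 = 133/30.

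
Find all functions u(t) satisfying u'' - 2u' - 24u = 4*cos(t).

u = -100*cos(t)/629 - 8*sin(t)/629 + C1*exp(6*t) + C2*exp(-4*t)

Characteristic equation r² - 2r - 24 = 0 factors as (r - 6)(r + 4) = 0, so r = 6, -4.
Hence u_h = C1*exp(6*t) + C2*exp(-4*t).
Try u_p = A*cos(t) + B*sin(t). Substituting and equating the coefficients of cos(t) and sin(t) gives A = -100/629, B = -8/629, so u_p = -100*cos(t)/629 - 8*sin(t)/629.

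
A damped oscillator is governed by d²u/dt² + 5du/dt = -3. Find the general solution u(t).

Characteristic equation r² + 5r = 0 factors as (r + 5)r = 0, so r = -5, 0.
Hence u_h = C1*exp(-5*t) + C2.
Since 0 is a characteristic root (multiplicity 1), multiply the polynomial trial by t: try u_p = A0*t. Substituting and matching coefficients of each power of t gives A0 = -3/5, so u_p = -3*t/5.

u = C2 - 3*t/5 + C1*exp(-5*t)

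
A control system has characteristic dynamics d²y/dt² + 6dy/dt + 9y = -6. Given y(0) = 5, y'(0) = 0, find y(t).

y = -2/3 + 17*exp(-3*t)/3 + 17*t*exp(-3*t)

Characteristic equation r² + 6r + 9 = 0 has discriminant (6)² - 4·(9) = 0, so r = -3 is a repeated root.
Hence y_h = (C1 + C2*t)*exp(-3*t).
For the particular solution try y_p = A0. Substituting and matching coefficients of each power of t gives A0 = -2/3, so y_p = -2/3.
General solution: y = -2/3 + C1*exp(-3*t) + C2*t*exp(-3*t).
Apply the initial conditions: y(0) = -2/3 + C1 = 5 and y'(0) = C2 - 3*C1 = 0. Solving gives C1 = 17/3, C2 = 17.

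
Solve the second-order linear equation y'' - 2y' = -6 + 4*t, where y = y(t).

y = C2 - t**2 + 2*t + C1*exp(2*t)

Characteristic equation r² - 2r = 0 factors as (r - 2)r = 0, so r = 2, 0.
Hence y_h = C1*exp(2*t) + C2.
Since 0 is a characteristic root (multiplicity 1), multiply the polynomial trial by t: try y_p = t*(A0 + A1*t). Substituting and matching coefficients of each power of t gives A0 = 2, A1 = -1, so y_p = -t^2 + 2*t.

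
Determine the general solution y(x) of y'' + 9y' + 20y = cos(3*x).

Characteristic equation r² + 9r + 20 = 0 factors as (r + 5)(r + 4) = 0, so r = -5, -4.
Hence y_h = C1*exp(-5*x) + C2*exp(-4*x).
Try y_p = A*cos(3*x) + B*sin(3*x). Substituting and equating the coefficients of cos(3x) and sin(3x) gives A = 11/850, B = 27/850, so y_p = 11*cos(3*x)/850 + 27*sin(3*x)/850.

y = 11*cos(3*x)/850 + 27*sin(3*x)/850 + C1*exp(-5*x) + C2*exp(-4*x)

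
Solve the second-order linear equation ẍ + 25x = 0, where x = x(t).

Characteristic equation r² + 25 = 0 has discriminant (0)² - 4·(25) = -100 < 0, so r = ± 5i.
Hence x_h = C1*cos(5*t) + C2*sin(5*t).

x = C1*cos(5*t) + C2*sin(5*t)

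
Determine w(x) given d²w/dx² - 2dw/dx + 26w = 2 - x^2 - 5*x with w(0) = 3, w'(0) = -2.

Characteristic equation r² - 2r + 26 = 0 has discriminant (-2)² - 4·(26) = -100 < 0, so r = 1 ± 5i.
Hence w_h = C1*cos(5*x)*exp(x) + C2*exp(x)*sin(5*x).
For the particular solution try w_p = A0 + A1*x + A2*x^2. Substituting and matching coefficients of each power of x gives A0 = 142/2197, A1 = -67/338, A2 = -1/26, so w_p = 142/2197 - 67*x/338 - x^2/26.
General solution: w = 142/2197 - 67*x/338 - x^2/26 + C1*cos(5*x)*exp(x) + C2*exp(x)*sin(5*x).
Apply the initial conditions: w(0) = 142/2197 + C1 = 3 and w'(0) = -67/338 + C1 + 5*C2 = -2. Solving gives C1 = 6449/2197, C2 = -4163/4394.

w = 142/2197 - 67*x/338 - x**2/26 - 4163*exp(x)*sin(5*x)/4394 + 6449*cos(5*x)*exp(x)/2197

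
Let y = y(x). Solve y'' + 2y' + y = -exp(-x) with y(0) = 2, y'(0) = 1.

Characteristic equation r² + 2r + 1 = 0 has discriminant (2)² - 4·(1) = 0, so r = -1 is a repeated root.
Hence y_h = (C1 + C2*x)*exp(-x).
Since exp(-x) solves the homogeneous equation (r = -1 is a root of multiplicity 2), multiply the trial by x^2. Try y_p = A*x^2*exp(-x). Substituting into the equation and dividing by exp(-x) gives A = -1/2, so y_p = -x^2*exp(-x)/2.
General solution: y = C1*exp(-x) - x^2*exp(-x)/2 + C2*x*exp(-x).
Apply the initial conditions: y(0) = C1 = 2 and y'(0) = C2 - C1 = 1. Solving gives C1 = 2, C2 = 3.

y = 2*exp(-x) + 3*x*exp(-x) - x**2*exp(-x)/2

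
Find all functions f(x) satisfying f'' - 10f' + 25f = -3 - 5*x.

Characteristic equation r² - 10r + 25 = 0 has discriminant (-10)² - 4·(25) = 0, so r = 5 is a repeated root.
Hence f_h = (C1 + C2*x)*exp(5*x).
For the particular solution try f_p = A0 + A1*x. Substituting and matching coefficients of each power of x gives A0 = -1/5, A1 = -1/5, so f_p = -1/5 - x/5.

f = -1/5 - x/5 + C1*exp(5*x) + C2*x*exp(5*x)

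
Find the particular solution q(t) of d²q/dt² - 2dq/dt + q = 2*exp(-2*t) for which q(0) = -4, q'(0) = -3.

Characteristic equation r² - 2r + 1 = 0 has discriminant (-2)² - 4·(1) = 0, so r = 1 is a repeated root.
Hence q_h = (C1 + C2*t)*exp(t).
Try q_p = A*exp(-2*t). Substituting into the equation and dividing by exp(-2*t) gives A = 2/9, so q_p = 2*exp(-2*t)/9.
General solution: q = 2*exp(-2*t)/9 + C1*exp(t) + C2*t*exp(t).
Apply the initial conditions: q(0) = 2/9 + C1 = -4 and q'(0) = -4/9 + C1 + C2 = -3. Solving gives C1 = -38/9, C2 = 5/3.

q = -38*exp(t)/9 + 2*exp(-2*t)/9 + 5*t*exp(t)/3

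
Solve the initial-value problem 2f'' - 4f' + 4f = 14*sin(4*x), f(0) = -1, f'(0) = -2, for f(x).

Divide through by 2: f'' - 2f' + 2f = 7*sin(4*x).
Characteristic equation r² - 2r + 2 = 0 has discriminant (-2)² - 4·(2) = -4 < 0, so r = 1 ± i.
Hence f_h = C1*cos(x)*exp(x) + C2*exp(x)*sin(x).
Try f_p = A*cos(4*x) + B*sin(4*x). Substituting and equating the coefficients of cos(4x) and sin(4x) gives A = 14/65, B = -49/130, so f_p = -49*sin(4*x)/130 + 14*cos(4*x)/65.
General solution: f = -49*sin(4*x)/130 + 14*cos(4*x)/65 + C1*cos(x)*exp(x) + C2*exp(x)*sin(x).
Apply the initial conditions: f(0) = 14/65 + C1 = -1 and f'(0) = -98/65 + C1 + C2 = -2. Solving gives C1 = -79/65, C2 = 47/65.

f = -49*sin(4*x)/130 + 14*cos(4*x)/65 - 79*cos(x)*exp(x)/65 + 47*exp(x)*sin(x)/65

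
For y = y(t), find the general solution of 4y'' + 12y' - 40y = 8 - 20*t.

Divide through by 4: y'' + 3y' - 10y = 2 - 5*t.
Characteristic equation r² + 3r - 10 = 0 factors as (r + 5)(r - 2) = 0, so r = -5, 2.
Hence y_h = C1*exp(-5*t) + C2*exp(2*t).
For the particular solution try y_p = A0 + A1*t. Substituting and matching coefficients of each power of t gives A0 = -1/20, A1 = 1/2, so y_p = -1/20 + t/2.

y = -1/20 + t/2 + C1*exp(-5*t) + C2*exp(2*t)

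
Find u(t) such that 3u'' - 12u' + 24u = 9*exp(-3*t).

Divide through by 3: u'' - 4u' + 8u = 3*exp(-3*t).
Characteristic equation r² - 4r + 8 = 0 has discriminant (-4)² - 4·(8) = -16 < 0, so r = 2 ± 2i.
Hence u_h = C1*cos(2*t)*exp(2*t) + C2*exp(2*t)*sin(2*t).
Try u_p = A*exp(-3*t). Substituting into the equation and dividing by exp(-3*t) gives A = 3/29, so u_p = 3*exp(-3*t)/29.

u = 3*exp(-3*t)/29 + C1*cos(2*t)*exp(2*t) + C2*exp(2*t)*sin(2*t)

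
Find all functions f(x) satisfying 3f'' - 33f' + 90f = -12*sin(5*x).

Divide through by 3: f'' - 11f' + 30f = -4*sin(5*x).
Characteristic equation r² - 11r + 30 = 0 factors as (r - 5)(r - 6) = 0, so r = 5, 6.
Hence f_h = C1*exp(5*x) + C2*exp(6*x).
Try f_p = A*cos(5*x) + B*sin(5*x). Substituting and equating the coefficients of cos(5x) and sin(5x) gives A = -22/305, B = -2/305, so f_p = -22*cos(5*x)/305 - 2*sin(5*x)/305.

f = -22*cos(5*x)/305 - 2*sin(5*x)/305 + C1*exp(5*x) + C2*exp(6*x)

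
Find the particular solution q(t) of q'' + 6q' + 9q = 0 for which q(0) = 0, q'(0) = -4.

Characteristic equation r² + 6r + 9 = 0 has discriminant (6)² - 4·(9) = 0, so r = -3 is a repeated root.
Hence q_h = (C1 + C2*t)*exp(-3*t).
Apply the initial conditions: q(0) = C1 = 0 and q'(0) = C2 - 3*C1 = -4. Solving gives C1 = 0, C2 = -4.

q = -4*t*exp(-3*t)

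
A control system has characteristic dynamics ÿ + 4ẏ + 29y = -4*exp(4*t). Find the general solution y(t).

Characteristic equation r² + 4r + 29 = 0 has discriminant (4)² - 4·(29) = -100 < 0, so r = -2 ± 5i.
Hence y_h = C1*cos(5*t)*exp(-2*t) + C2*exp(-2*t)*sin(5*t).
Try y_p = A*exp(4*t). Substituting into the equation and dividing by exp(4*t) gives A = -4/61, so y_p = -4*exp(4*t)/61.

y = -4*exp(4*t)/61 + C1*cos(5*t)*exp(-2*t) + C2*exp(-2*t)*sin(5*t)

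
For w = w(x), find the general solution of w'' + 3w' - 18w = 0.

Characteristic equation r² + 3r - 18 = 0 factors as (r + 6)(r - 3) = 0, so r = -6, 3.
Hence w_h = C1*exp(-6*x) + C2*exp(3*x).

w = C1*exp(-6*x) + C2*exp(3*x)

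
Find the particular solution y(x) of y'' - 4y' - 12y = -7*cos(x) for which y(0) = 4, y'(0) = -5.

y = 28*sin(x)/185 + 69*exp(6*x)/296 + 91*cos(x)/185 + 131*exp(-2*x)/40

Characteristic equation r² - 4r - 12 = 0 factors as (r + 2)(r - 6) = 0, so r = -2, 6.
Hence y_h = C1*exp(-2*x) + C2*exp(6*x).
Try y_p = A*cos(x) + B*sin(x). Substituting and equating the coefficients of cos(x) and sin(x) gives A = 91/185, B = 28/185, so y_p = 28*sin(x)/185 + 91*cos(x)/185.
General solution: y = 28*sin(x)/185 + 91*cos(x)/185 + C1*exp(-2*x) + C2*exp(6*x).
Apply the initial conditions: y(0) = 91/185 + C1 + C2 = 4 and y'(0) = 28/185 - 2*C1 + 6*C2 = -5. Solving gives C1 = 131/40, C2 = 69/296.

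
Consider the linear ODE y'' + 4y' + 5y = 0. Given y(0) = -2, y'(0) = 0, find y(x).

y = -4*exp(-2*x)*sin(x) - 2*cos(x)*exp(-2*x)

Characteristic equation r² + 4r + 5 = 0 has discriminant (4)² - 4·(5) = -4 < 0, so r = -2 ± i.
Hence y_h = C1*cos(x)*exp(-2*x) + C2*exp(-2*x)*sin(x).
Apply the initial conditions: y(0) = C1 = -2 and y'(0) = C2 - 2*C1 = 0. Solving gives C1 = -2, C2 = -4.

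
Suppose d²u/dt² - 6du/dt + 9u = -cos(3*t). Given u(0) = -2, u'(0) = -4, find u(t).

Characteristic equation r² - 6r + 9 = 0 has discriminant (-6)² - 4·(9) = 0, so r = 3 is a repeated root.
Hence u_h = (C1 + C2*t)*exp(3*t).
Try u_p = A*cos(3*t) + B*sin(3*t). Substituting and equating the coefficients of cos(3t) and sin(3t) gives A = 0, B = 1/18, so u_p = sin(3*t)/18.
General solution: u = sin(3*t)/18 + C1*exp(3*t) + C2*t*exp(3*t).
Apply the initial conditions: u(0) = C1 = -2 and u'(0) = 1/6 + C2 + 3*C1 = -4. Solving gives C1 = -2, C2 = 11/6.

u = -2*exp(3*t) + sin(3*t)/18 + 11*t*exp(3*t)/6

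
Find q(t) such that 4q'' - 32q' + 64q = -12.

Divide through by 4: q'' - 8q' + 16q = -3.
Characteristic equation r² - 8r + 16 = 0 has discriminant (-8)² - 4·(16) = 0, so r = 4 is a repeated root.
Hence q_h = (C1 + C2*t)*exp(4*t).
For the particular solution try q_p = A0. Substituting and matching coefficients of each power of t gives A0 = -3/16, so q_p = -3/16.

q = -3/16 + C1*exp(4*t) + C2*t*exp(4*t)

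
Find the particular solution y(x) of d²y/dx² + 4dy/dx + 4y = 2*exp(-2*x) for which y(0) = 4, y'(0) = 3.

Characteristic equation r² + 4r + 4 = 0 has discriminant (4)² - 4·(4) = 0, so r = -2 is a repeated root.
Hence y_h = (C1 + C2*x)*exp(-2*x).
Since exp(-2*x) solves the homogeneous equation (r = -2 is a root of multiplicity 2), multiply the trial by x^2. Try y_p = A*x^2*exp(-2*x). Substituting into the equation and dividing by exp(-2*x) gives A = 1, so y_p = x^2*exp(-2*x).
General solution: y = C1*exp(-2*x) + x^2*exp(-2*x) + C2*x*exp(-2*x).
Apply the initial conditions: y(0) = C1 = 4 and y'(0) = C2 - 2*C1 = 3. Solving gives C1 = 4, C2 = 11.

y = 4*exp(-2*x) + x**2*exp(-2*x) + 11*x*exp(-2*x)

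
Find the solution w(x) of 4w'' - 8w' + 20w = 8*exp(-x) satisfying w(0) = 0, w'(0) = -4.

w = exp(-x)/4 - 7*exp(x)*sin(2*x)/4 - cos(2*x)*exp(x)/4

Divide through by 4: w'' - 2w' + 5w = 2*exp(-x).
Characteristic equation r² - 2r + 5 = 0 has discriminant (-2)² - 4·(5) = -16 < 0, so r = 1 ± 2i.
Hence w_h = C1*cos(2*x)*exp(x) + C2*exp(x)*sin(2*x).
Try w_p = A*exp(-x). Substituting into the equation and dividing by exp(-x) gives A = 1/4, so w_p = exp(-x)/4.
General solution: w = exp(-x)/4 + C1*cos(2*x)*exp(x) + C2*exp(x)*sin(2*x).
Apply the initial conditions: w(0) = 1/4 + C1 = 0 and w'(0) = -1/4 + C1 + 2*C2 = -4. Solving gives C1 = -1/4, C2 = -7/4.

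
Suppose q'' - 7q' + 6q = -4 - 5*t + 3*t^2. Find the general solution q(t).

Characteristic equation r² - 7r + 6 = 0 factors as (r - 1)(r - 6) = 0, so r = 1, 6.
Hence q_h = C1*exp(t) + C2*exp(6*t).
For the particular solution try q_p = A0 + A1*t + A2*t^2. Substituting and matching coefficients of each power of t gives A0 = -4/9, A1 = 1/3, A2 = 1/2, so q_p = -4/9 + t^2/2 + t/3.

q = -4/9 + t**2/2 + t/3 + C1*exp(t) + C2*exp(6*t)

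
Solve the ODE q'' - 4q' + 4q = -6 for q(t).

Characteristic equation r² - 4r + 4 = 0 has discriminant (-4)² - 4·(4) = 0, so r = 2 is a repeated root.
Hence q_h = (C1 + C2*t)*exp(2*t).
For the particular solution try q_p = A0. Substituting and matching coefficients of each power of t gives A0 = -3/2, so q_p = -3/2.

q = -3/2 + C1*exp(2*t) + C2*t*exp(2*t)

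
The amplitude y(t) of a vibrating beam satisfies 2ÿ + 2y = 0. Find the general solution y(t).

y = C1*cos(t) + C2*sin(t)

Divide through by 2: y'' + y = 0.
Characteristic equation r² + 1 = 0 has discriminant (0)² - 4·(1) = -4 < 0, so r = ± i.
Hence y_h = C1*cos(t) + C2*sin(t).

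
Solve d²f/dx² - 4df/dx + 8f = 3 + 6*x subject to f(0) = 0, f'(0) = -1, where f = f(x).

Characteristic equation r² - 4r + 8 = 0 has discriminant (-4)² - 4·(8) = -16 < 0, so r = 2 ± 2i.
Hence f_h = C1*cos(2*x)*exp(2*x) + C2*exp(2*x)*sin(2*x).
For the particular solution try f_p = A0 + A1*x. Substituting and matching coefficients of each power of x gives A0 = 3/4, A1 = 3/4, so f_p = 3/4 + 3*x/4.
General solution: f = 3/4 + 3*x/4 + C1*cos(2*x)*exp(2*x) + C2*exp(2*x)*sin(2*x).
Apply the initial conditions: f(0) = 3/4 + C1 = 0 and f'(0) = 3/4 + 2*C1 + 2*C2 = -1. Solving gives C1 = -3/4, C2 = -1/8.

f = 3/4 + 3*x/4 - 3*cos(2*x)*exp(2*x)/4 - exp(2*x)*sin(2*x)/8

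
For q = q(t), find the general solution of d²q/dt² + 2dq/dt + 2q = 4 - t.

Characteristic equation r² + 2r + 2 = 0 has discriminant (2)² - 4·(2) = -4 < 0, so r = -1 ± i.
Hence q_h = C1*cos(t)*exp(-t) + C2*exp(-t)*sin(t).
For the particular solution try q_p = A0 + A1*t. Substituting and matching coefficients of each power of t gives A0 = 5/2, A1 = -1/2, so q_p = 5/2 - t/2.

q = 5/2 - t/2 + C1*cos(t)*exp(-t) + C2*exp(-t)*sin(t)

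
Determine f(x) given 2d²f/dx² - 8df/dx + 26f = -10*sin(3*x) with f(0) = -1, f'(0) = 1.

f = -3*cos(3*x)/8 - sin(3*x)/8 - 5*cos(3*x)*exp(2*x)/8 + 7*exp(2*x)*sin(3*x)/8

Divide through by 2: f'' - 4f' + 13f = -5*sin(3*x).
Characteristic equation r² - 4r + 13 = 0 has discriminant (-4)² - 4·(13) = -36 < 0, so r = 2 ± 3i.
Hence f_h = C1*cos(3*x)*exp(2*x) + C2*exp(2*x)*sin(3*x).
Try f_p = A*cos(3*x) + B*sin(3*x). Substituting and equating the coefficients of cos(3x) and sin(3x) gives A = -3/8, B = -1/8, so f_p = -3*cos(3*x)/8 - sin(3*x)/8.
General solution: f = -3*cos(3*x)/8 - sin(3*x)/8 + C1*cos(3*x)*exp(2*x) + C2*exp(2*x)*sin(3*x).
Apply the initial conditions: f(0) = -3/8 + C1 = -1 and f'(0) = -3/8 + 2*C1 + 3*C2 = 1. Solving gives C1 = -5/8, C2 = 7/8.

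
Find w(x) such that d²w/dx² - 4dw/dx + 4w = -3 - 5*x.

Characteristic equation r² - 4r + 4 = 0 has discriminant (-4)² - 4·(4) = 0, so r = 2 is a repeated root.
Hence w_h = (C1 + C2*x)*exp(2*x).
For the particular solution try w_p = A0 + A1*x. Substituting and matching coefficients of each power of x gives A0 = -2, A1 = -5/4, so w_p = -2 - 5*x/4.

w = -2 - 5*x/4 + C1*exp(2*x) + C2*x*exp(2*x)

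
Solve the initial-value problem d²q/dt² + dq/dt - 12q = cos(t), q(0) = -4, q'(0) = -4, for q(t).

Characteristic equation r² + r - 12 = 0 factors as (r + 4)(r - 3) = 0, so r = -4, 3.
Hence q_h = C1*exp(-4*t) + C2*exp(3*t).
Try q_p = A*cos(t) + B*sin(t). Substituting and equating the coefficients of cos(t) and sin(t) gives A = -13/170, B = 1/170, so q_p = -13*cos(t)/170 + sin(t)/170.
General solution: q = -13*cos(t)/170 + sin(t)/170 + C1*exp(-4*t) + C2*exp(3*t).
Apply the initial conditions: q(0) = -13/170 + C1 + C2 = -4 and q'(0) = 1/170 - 4*C1 + 3*C2 = -4. Solving gives C1 = -132/119, C2 = -197/70.

q = -197*exp(3*t)/70 - 132*exp(-4*t)/119 - 13*cos(t)/170 + sin(t)/170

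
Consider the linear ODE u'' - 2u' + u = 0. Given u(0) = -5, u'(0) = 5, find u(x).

u = -5*exp(x) + 10*x*exp(x)

Characteristic equation r² - 2r + 1 = 0 has discriminant (-2)² - 4·(1) = 0, so r = 1 is a repeated root.
Hence u_h = (C1 + C2*x)*exp(x).
Apply the initial conditions: u(0) = C1 = -5 and u'(0) = C1 + C2 = 5. Solving gives C1 = -5, C2 = 10.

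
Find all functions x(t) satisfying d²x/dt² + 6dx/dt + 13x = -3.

Characteristic equation r² + 6r + 13 = 0 has discriminant (6)² - 4·(13) = -16 < 0, so r = -3 ± 2i.
Hence x_h = C1*cos(2*t)*exp(-3*t) + C2*exp(-3*t)*sin(2*t).
For the particular solution try x_p = A0. Substituting and matching coefficients of each power of t gives A0 = -3/13, so x_p = -3/13.

x = -3/13 + C1*cos(2*t)*exp(-3*t) + C2*exp(-3*t)*sin(2*t)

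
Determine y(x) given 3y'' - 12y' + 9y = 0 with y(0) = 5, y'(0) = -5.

y = -5*exp(3*x) + 10*exp(x)

Divide through by 3: y'' - 4y' + 3y = 0.
Characteristic equation r² - 4r + 3 = 0 factors as (r - 3)(r - 1) = 0, so r = 3, 1.
Hence y_h = C1*exp(3*x) + C2*exp(x).
Apply the initial conditions: y(0) = C1 + C2 = 5 and y'(0) = C2 + 3*C1 = -5. Solving gives C1 = -5, C2 = 10.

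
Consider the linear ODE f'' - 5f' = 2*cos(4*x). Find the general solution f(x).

f = C2 - 5*sin(4*x)/82 - 2*cos(4*x)/41 + C1*exp(5*x)

Characteristic equation r² - 5r = 0 factors as (r - 5)r = 0, so r = 5, 0.
Hence f_h = C1*exp(5*x) + C2.
Try f_p = A*cos(4*x) + B*sin(4*x). Substituting and equating the coefficients of cos(4x) and sin(4x) gives A = -2/41, B = -5/82, so f_p = -5*sin(4*x)/82 - 2*cos(4*x)/41.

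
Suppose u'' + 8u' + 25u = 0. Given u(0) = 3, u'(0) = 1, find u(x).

u = 3*cos(3*x)*exp(-4*x) + 13*exp(-4*x)*sin(3*x)/3

Characteristic equation r² + 8r + 25 = 0 has discriminant (8)² - 4·(25) = -36 < 0, so r = -4 ± 3i.
Hence u_h = C1*cos(3*x)*exp(-4*x) + C2*exp(-4*x)*sin(3*x).
Apply the initial conditions: u(0) = C1 = 3 and u'(0) = -4*C1 + 3*C2 = 1. Solving gives C1 = 3, C2 = 13/3.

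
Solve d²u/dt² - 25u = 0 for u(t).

u = C1*exp(5*t) + C2*exp(-5*t)

Characteristic equation r² - 25 = 0 factors as (r - 5)(r + 5) = 0, so r = 5, -5.
Hence u_h = C1*exp(5*t) + C2*exp(-5*t).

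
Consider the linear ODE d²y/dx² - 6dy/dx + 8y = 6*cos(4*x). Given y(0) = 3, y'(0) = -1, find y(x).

y = -25*exp(4*x)/8 - 9*sin(4*x)/40 - 3*cos(4*x)/40 + 31*exp(2*x)/5

Characteristic equation r² - 6r + 8 = 0 factors as (r - 2)(r - 4) = 0, so r = 2, 4.
Hence y_h = C1*exp(2*x) + C2*exp(4*x).
Try y_p = A*cos(4*x) + B*sin(4*x). Substituting and equating the coefficients of cos(4x) and sin(4x) gives A = -3/40, B = -9/40, so y_p = -9*sin(4*x)/40 - 3*cos(4*x)/40.
General solution: y = -9*sin(4*x)/40 - 3*cos(4*x)/40 + C1*exp(2*x) + C2*exp(4*x).
Apply the initial conditions: y(0) = -3/40 + C1 + C2 = 3 and y'(0) = -9/10 + 2*C1 + 4*C2 = -1. Solving gives C1 = 31/5, C2 = -25/8.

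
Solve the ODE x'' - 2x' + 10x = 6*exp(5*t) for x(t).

x = 6*exp(5*t)/25 + C1*cos(3*t)*exp(t) + C2*exp(t)*sin(3*t)

Characteristic equation r² - 2r + 10 = 0 has discriminant (-2)² - 4·(10) = -36 < 0, so r = 1 ± 3i.
Hence x_h = C1*cos(3*t)*exp(t) + C2*exp(t)*sin(3*t).
Try x_p = A*exp(5*t). Substituting into the equation and dividing by exp(5*t) gives A = 6/25, so x_p = 6*exp(5*t)/25.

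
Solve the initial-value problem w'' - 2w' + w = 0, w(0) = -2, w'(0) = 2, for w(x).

w = -2*exp(x) + 4*x*exp(x)

Characteristic equation r² - 2r + 1 = 0 has discriminant (-2)² - 4·(1) = 0, so r = 1 is a repeated root.
Hence w_h = (C1 + C2*x)*exp(x).
Apply the initial conditions: w(0) = C1 = -2 and w'(0) = C1 + C2 = 2. Solving gives C1 = -2, C2 = 4.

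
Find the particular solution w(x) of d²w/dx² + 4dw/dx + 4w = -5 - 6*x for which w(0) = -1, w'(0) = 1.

w = 1/4 - 5*exp(-2*x)/4 - 3*x/2

Characteristic equation r² + 4r + 4 = 0 has discriminant (4)² - 4·(4) = 0, so r = -2 is a repeated root.
Hence w_h = (C1 + C2*x)*exp(-2*x).
For the particular solution try w_p = A0 + A1*x. Substituting and matching coefficients of each power of x gives A0 = 1/4, A1 = -3/2, so w_p = 1/4 - 3*x/2.
General solution: w = 1/4 - 3*x/2 + C1*exp(-2*x) + C2*x*exp(-2*x).
Apply the initial conditions: w(0) = 1/4 + C1 = -1 and w'(0) = -3/2 + C2 - 2*C1 = 1. Solving gives C1 = -5/4, C2 = 0.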